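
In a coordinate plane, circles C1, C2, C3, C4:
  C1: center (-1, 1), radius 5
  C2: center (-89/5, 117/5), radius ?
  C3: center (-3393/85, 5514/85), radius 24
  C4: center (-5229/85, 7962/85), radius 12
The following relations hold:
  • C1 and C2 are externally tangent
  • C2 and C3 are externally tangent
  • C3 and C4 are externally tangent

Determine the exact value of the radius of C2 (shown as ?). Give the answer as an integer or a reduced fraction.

23

1. [ext C1·C2]  r_C2² + 10r_C2 − 759 = 0  ⇒  r_C2 = 23 (r>0 drops 1)
2. [ext C2·C3]  r_C2² + 48r_C2 − 1633 = 0  ⇒  r_C2 = 23 (r>0 drops 1)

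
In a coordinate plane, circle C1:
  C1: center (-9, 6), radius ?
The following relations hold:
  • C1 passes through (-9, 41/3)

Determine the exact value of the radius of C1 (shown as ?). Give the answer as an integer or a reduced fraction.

23/3

1. [C1∋P]  r_C1² − 529/9 = 0  ⇒  r_C1 = 23/3 (r>0 drops 1)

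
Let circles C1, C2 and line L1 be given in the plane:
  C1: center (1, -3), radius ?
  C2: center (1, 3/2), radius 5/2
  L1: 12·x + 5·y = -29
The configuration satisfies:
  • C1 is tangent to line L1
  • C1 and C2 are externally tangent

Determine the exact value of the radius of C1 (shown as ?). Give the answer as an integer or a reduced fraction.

1. [C1‖L1]  r_C1² − 4 = 0  ⇒  r_C1 = 2 (r>0 drops 1)
2. [ext C1·C2]  r_C1² + 5r_C1 − 14 = 0  ⇒  r_C1 = 2 (r>0 drops 1)

2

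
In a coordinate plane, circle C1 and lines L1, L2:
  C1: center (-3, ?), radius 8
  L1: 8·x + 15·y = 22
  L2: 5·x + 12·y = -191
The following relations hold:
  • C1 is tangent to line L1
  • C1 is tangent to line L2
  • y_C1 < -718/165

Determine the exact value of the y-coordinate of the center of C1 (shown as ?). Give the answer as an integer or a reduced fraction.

-6

1. [C1‖L1]  y_C1² − (92/15)y_C1 − 364/5 = 0  ⇒  y_C1 = -6 or 182/15
2. [C1‖L2]  y_C1² + (88/3)y_C1 + 140 = 0  ⇒  y_C1 = -70/3 or -6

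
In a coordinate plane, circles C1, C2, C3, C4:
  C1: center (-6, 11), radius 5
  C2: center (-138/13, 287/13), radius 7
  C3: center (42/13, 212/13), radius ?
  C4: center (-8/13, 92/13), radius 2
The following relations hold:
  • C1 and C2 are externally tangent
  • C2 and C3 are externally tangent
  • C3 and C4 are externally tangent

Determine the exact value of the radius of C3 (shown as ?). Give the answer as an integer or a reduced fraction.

8

1. [ext C2·C3]  r_C3² + 14r_C3 − 176 = 0  ⇒  r_C3 = 8 (r>0 drops 1)
2. [ext C3·C4]  r_C3² + 4r_C3 − 96 = 0  ⇒  r_C3 = 8 (r>0 drops 1)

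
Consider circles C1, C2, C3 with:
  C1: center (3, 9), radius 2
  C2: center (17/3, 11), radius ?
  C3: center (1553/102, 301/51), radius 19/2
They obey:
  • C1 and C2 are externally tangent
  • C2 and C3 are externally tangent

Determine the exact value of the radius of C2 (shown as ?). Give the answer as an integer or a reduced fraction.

4/3

1. [ext C1·C2]  r_C2² + 4r_C2 − 64/9 = 0  ⇒  r_C2 = 4/3 (r>0 drops 1)
2. [ext C2·C3]  r_C2² + 19r_C2 − 244/9 = 0  ⇒  r_C2 = 4/3 (r>0 drops 1)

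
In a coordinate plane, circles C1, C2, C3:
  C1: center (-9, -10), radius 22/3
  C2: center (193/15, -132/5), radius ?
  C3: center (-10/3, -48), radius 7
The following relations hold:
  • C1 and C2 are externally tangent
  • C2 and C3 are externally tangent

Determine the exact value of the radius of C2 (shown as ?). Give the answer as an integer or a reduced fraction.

20

1. [ext C1·C2]  r_C2² + (44/3)r_C2 − 2080/3 = 0  ⇒  r_C2 = 20 (r>0 drops 1)
2. [ext C2·C3]  r_C2² + 14r_C2 − 680 = 0  ⇒  r_C2 = 20 (r>0 drops 1)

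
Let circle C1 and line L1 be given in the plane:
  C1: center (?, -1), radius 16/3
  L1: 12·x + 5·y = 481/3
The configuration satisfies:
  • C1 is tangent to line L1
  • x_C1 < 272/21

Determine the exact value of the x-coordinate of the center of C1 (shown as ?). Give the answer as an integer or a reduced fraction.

1. [C1‖L1]  x_C1² − (248/9)x_C1 + 1408/9 = 0  ⇒  x_C1 = 8 or 176/9
2. given x_C1 < 272/21: keep 8

8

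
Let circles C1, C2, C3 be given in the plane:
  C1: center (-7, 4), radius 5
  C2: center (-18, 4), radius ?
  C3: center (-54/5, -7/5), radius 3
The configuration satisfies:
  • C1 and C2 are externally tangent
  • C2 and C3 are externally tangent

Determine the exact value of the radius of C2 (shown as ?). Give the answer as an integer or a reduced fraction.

6

1. [ext C1·C2]  r_C2² + 10r_C2 − 96 = 0  ⇒  r_C2 = 6 (r>0 drops 1)
2. [ext C2·C3]  r_C2² + 6r_C2 − 72 = 0  ⇒  r_C2 = 6 (r>0 drops 1)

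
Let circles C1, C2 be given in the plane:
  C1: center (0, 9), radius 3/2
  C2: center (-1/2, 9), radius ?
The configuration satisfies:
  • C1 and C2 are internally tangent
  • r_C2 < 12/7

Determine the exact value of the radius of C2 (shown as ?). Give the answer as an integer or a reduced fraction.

1. [int C1,C2]  r_C2² − 3r_C2 + 2 = 0  ⇒  r_C2 = 1 or 2
2. given r_C2 < 12/7: keep 1

1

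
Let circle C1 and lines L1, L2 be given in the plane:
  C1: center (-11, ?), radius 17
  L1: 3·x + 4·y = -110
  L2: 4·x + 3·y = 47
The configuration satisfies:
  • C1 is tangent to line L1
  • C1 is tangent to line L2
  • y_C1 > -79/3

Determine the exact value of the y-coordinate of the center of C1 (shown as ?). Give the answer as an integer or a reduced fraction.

1. [C1‖L1]  y_C1² + (77/2)y_C1 − 81 = 0  ⇒  y_C1 = -81/2 or 2
2. [C1‖L2]  y_C1² − (182/3)y_C1 + 352/3 = 0  ⇒  y_C1 = 2 or 176/3

2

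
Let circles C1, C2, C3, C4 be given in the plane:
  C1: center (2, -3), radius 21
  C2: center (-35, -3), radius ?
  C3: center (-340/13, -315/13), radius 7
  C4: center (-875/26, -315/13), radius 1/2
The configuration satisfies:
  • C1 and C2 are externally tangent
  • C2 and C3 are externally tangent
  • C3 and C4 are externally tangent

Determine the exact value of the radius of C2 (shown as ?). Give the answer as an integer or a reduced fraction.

16

1. [ext C1·C2]  r_C2² + 42r_C2 − 928 = 0  ⇒  r_C2 = 16 (r>0 drops 1)
2. [ext C2·C3]  r_C2² + 14r_C2 − 480 = 0  ⇒  r_C2 = 16 (r>0 drops 1)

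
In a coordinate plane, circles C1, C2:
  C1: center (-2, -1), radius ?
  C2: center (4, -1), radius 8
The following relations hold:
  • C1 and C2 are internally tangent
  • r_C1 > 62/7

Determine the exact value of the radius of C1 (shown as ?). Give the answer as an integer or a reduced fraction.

1. [int C1,C2]  r_C1² − 16r_C1 + 28 = 0  ⇒  r_C1 = 2 or 14
2. given r_C1 > 62/7: keep 14

14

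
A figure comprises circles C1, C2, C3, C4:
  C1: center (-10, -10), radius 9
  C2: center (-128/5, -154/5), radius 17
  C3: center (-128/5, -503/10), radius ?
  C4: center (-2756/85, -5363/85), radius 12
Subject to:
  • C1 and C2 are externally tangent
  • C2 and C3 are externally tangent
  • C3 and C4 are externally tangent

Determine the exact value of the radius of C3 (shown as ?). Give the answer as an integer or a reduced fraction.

5/2

1. [ext C2·C3]  r_C3² + 34r_C3 − 365/4 = 0  ⇒  r_C3 = 5/2 (r>0 drops 1)
2. [ext C3·C4]  r_C3² + 24r_C3 − 265/4 = 0  ⇒  r_C3 = 5/2 (r>0 drops 1)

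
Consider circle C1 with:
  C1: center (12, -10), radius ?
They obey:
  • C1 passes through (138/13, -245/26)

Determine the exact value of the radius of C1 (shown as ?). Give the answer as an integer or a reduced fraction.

1. [C1∋P]  r_C1² − 9/4 = 0  ⇒  r_C1 = 3/2 (r>0 drops 1)

3/2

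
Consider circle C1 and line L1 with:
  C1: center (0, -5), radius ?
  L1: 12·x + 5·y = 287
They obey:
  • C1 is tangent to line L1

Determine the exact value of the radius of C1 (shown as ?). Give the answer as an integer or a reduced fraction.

24

1. [C1‖L1]  r_C1² − 576 = 0  ⇒  r_C1 = 24 (r>0 drops 1)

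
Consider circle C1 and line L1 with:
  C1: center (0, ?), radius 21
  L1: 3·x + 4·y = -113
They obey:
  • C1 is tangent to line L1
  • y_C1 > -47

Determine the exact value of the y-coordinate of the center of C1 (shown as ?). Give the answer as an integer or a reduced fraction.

1. [C1‖L1]  y_C1² + (113/2)y_C1 + 109 = 0  ⇒  y_C1 = -109/2 or -2
2. given y_C1 > -47: keep -2

-2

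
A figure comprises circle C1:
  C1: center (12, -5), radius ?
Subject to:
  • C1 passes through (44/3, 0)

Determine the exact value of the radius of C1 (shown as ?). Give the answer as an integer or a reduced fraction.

17/3

1. [C1∋P]  r_C1² − 289/9 = 0  ⇒  r_C1 = 17/3 (r>0 drops 1)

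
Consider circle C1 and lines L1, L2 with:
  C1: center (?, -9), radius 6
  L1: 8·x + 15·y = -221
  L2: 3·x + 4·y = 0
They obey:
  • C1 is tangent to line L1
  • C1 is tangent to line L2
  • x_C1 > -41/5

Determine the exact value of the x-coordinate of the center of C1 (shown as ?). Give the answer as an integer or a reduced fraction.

2

1. [C1‖L1]  x_C1² + (43/2)x_C1 − 47 = 0  ⇒  x_C1 = -47/2 or 2
2. [C1‖L2]  x_C1² − 24x_C1 + 44 = 0  ⇒  x_C1 = 2 or 22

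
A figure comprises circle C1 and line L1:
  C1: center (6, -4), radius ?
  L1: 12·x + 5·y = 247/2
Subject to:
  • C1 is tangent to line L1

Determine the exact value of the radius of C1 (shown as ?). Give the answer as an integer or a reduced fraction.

11/2

1. [C1‖L1]  r_C1² − 121/4 = 0  ⇒  r_C1 = 11/2 (r>0 drops 1)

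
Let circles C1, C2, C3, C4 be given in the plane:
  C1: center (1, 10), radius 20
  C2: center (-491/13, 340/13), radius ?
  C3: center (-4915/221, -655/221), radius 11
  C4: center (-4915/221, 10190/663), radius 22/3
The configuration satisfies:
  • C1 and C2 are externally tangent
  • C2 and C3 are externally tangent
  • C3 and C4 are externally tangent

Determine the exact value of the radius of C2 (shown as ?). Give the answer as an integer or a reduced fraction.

22

1. [ext C1·C2]  r_C2² + 40r_C2 − 1364 = 0  ⇒  r_C2 = 22 (r>0 drops 1)
2. [ext C2·C3]  r_C2² + 22r_C2 − 968 = 0  ⇒  r_C2 = 22 (r>0 drops 1)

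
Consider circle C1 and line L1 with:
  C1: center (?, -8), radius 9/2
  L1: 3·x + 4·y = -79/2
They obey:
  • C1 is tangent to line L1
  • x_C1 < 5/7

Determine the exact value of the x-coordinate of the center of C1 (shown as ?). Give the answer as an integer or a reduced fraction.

-10

1. [C1‖L1]  x_C1² + 5x_C1 − 50 = 0  ⇒  x_C1 = -10 or 5
2. given x_C1 < 5/7: keep -10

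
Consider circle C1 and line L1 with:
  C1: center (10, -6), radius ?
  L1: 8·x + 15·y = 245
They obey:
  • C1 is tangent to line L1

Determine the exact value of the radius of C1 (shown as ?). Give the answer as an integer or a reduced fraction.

1. [C1‖L1]  r_C1² − 225 = 0  ⇒  r_C1 = 15 (r>0 drops 1)

15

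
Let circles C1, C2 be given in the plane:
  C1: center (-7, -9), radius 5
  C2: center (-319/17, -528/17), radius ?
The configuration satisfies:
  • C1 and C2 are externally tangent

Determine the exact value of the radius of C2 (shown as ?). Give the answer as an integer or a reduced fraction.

20

1. [ext C1·C2]  r_C2² + 10r_C2 − 600 = 0  ⇒  r_C2 = 20 (r>0 drops 1)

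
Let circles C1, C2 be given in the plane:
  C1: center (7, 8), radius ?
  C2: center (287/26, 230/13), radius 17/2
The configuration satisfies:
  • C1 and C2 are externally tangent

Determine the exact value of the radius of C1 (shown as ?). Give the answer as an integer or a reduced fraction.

2

1. [ext C1·C2]  r_C1² + 17r_C1 − 38 = 0  ⇒  r_C1 = 2 (r>0 drops 1)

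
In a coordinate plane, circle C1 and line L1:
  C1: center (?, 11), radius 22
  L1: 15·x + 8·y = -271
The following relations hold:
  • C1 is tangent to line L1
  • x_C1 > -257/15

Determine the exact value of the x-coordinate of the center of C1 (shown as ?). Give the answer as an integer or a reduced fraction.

1

1. [C1‖L1]  x_C1² + (718/15)x_C1 − 733/15 = 0  ⇒  x_C1 = -733/15 or 1
2. given x_C1 > -257/15: keep 1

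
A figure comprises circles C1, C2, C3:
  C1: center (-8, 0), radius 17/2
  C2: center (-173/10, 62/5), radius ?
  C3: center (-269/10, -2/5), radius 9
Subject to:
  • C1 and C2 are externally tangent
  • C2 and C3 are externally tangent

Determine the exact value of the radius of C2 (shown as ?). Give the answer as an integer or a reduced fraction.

1. [ext C1·C2]  r_C2² + 17r_C2 − 168 = 0  ⇒  r_C2 = 7 (r>0 drops 1)
2. [ext C2·C3]  r_C2² + 18r_C2 − 175 = 0  ⇒  r_C2 = 7 (r>0 drops 1)

7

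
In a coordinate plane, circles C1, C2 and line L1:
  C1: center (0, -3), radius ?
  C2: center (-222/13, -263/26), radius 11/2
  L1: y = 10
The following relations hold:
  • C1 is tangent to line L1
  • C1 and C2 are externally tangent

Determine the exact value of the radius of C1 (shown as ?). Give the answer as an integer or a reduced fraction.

1. [C1‖L1]  r_C1² − 169 = 0  ⇒  r_C1 = 13 (r>0 drops 1)
2. [ext C1·C2]  r_C1² + 11r_C1 − 312 = 0  ⇒  r_C1 = 13 (r>0 drops 1)

13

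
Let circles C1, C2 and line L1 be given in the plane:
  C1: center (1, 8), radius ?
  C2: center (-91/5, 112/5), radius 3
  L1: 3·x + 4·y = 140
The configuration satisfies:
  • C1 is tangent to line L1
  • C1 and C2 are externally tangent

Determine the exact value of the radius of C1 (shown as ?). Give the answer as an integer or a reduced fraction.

21

1. [C1‖L1]  r_C1² − 441 = 0  ⇒  r_C1 = 21 (r>0 drops 1)
2. [ext C1·C2]  r_C1² + 6r_C1 − 567 = 0  ⇒  r_C1 = 21 (r>0 drops 1)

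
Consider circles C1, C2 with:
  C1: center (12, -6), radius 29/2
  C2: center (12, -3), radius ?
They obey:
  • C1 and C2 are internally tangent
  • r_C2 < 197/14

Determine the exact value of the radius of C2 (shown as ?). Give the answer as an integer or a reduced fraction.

1. [int C1,C2]  r_C2² − 29r_C2 + 805/4 = 0  ⇒  r_C2 = 23/2 or 35/2
2. given r_C2 < 197/14: keep 23/2

23/2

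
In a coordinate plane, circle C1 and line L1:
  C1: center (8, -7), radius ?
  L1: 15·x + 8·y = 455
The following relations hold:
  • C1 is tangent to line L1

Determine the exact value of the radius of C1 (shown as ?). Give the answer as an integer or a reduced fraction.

1. [C1‖L1]  r_C1² − 529 = 0  ⇒  r_C1 = 23 (r>0 drops 1)

23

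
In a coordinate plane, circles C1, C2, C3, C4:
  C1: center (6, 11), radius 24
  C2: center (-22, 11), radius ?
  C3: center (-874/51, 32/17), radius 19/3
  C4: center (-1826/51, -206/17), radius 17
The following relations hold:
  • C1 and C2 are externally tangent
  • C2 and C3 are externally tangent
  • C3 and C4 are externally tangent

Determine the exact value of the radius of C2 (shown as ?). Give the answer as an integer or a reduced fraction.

1. [ext C1·C2]  r_C2² + 48r_C2 − 208 = 0  ⇒  r_C2 = 4 (r>0 drops 1)
2. [ext C2·C3]  r_C2² + (38/3)r_C2 − 200/3 = 0  ⇒  r_C2 = 4 (r>0 drops 1)

4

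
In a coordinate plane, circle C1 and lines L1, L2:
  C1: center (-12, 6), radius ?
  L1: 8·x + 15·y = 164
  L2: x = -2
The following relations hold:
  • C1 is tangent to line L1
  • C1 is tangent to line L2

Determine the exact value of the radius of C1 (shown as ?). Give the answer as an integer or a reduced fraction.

10

1. [C1‖L1]  r_C1² − 100 = 0  ⇒  r_C1 = 10 (r>0 drops 1)
2. [C1‖L2]  r_C1² − 100 = 0  ⇒  r_C1 = 10 (r>0 drops 1)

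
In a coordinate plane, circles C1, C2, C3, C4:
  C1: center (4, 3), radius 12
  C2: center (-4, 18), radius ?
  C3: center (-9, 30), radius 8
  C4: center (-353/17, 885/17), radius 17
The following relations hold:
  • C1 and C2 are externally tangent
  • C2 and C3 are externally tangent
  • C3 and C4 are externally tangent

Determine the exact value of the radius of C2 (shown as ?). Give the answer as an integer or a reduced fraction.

1. [ext C1·C2]  r_C2² + 24r_C2 − 145 = 0  ⇒  r_C2 = 5 (r>0 drops 1)
2. [ext C2·C3]  r_C2² + 16r_C2 − 105 = 0  ⇒  r_C2 = 5 (r>0 drops 1)

5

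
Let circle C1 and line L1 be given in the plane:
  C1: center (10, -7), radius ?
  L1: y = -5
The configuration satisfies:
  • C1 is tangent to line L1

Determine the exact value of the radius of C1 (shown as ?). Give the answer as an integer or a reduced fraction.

1. [C1‖L1]  r_C1² − 4 = 0  ⇒  r_C1 = 2 (r>0 drops 1)

2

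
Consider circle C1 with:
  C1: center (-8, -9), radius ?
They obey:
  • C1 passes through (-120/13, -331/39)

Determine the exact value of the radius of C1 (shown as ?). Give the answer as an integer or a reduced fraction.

1. [C1∋P]  r_C1² − 16/9 = 0  ⇒  r_C1 = 4/3 (r>0 drops 1)

4/3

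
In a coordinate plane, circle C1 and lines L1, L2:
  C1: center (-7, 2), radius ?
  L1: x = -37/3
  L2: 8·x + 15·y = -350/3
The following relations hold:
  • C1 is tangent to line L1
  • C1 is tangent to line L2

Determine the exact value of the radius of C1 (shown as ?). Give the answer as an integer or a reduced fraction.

16/3

1. [C1‖L1]  r_C1² − 256/9 = 0  ⇒  r_C1 = 16/3 (r>0 drops 1)
2. [C1‖L2]  r_C1² − 256/9 = 0  ⇒  r_C1 = 16/3 (r>0 drops 1)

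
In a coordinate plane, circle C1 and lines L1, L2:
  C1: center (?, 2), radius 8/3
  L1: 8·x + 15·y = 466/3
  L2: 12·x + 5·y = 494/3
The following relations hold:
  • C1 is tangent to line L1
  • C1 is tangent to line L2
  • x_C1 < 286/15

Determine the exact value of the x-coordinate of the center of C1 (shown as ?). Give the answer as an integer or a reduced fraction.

10

1. [C1‖L1]  x_C1² − (94/3)x_C1 + 640/3 = 0  ⇒  x_C1 = 10 or 64/3
2. [C1‖L2]  x_C1² − (232/9)x_C1 + 1420/9 = 0  ⇒  x_C1 = 10 or 142/9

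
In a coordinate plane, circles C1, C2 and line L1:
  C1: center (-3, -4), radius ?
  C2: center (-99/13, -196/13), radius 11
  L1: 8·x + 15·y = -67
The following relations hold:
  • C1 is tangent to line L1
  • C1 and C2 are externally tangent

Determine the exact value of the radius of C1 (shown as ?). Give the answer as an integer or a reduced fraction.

1

1. [C1‖L1]  r_C1² − 1 = 0  ⇒  r_C1 = 1 (r>0 drops 1)
2. [ext C1·C2]  r_C1² + 22r_C1 − 23 = 0  ⇒  r_C1 = 1 (r>0 drops 1)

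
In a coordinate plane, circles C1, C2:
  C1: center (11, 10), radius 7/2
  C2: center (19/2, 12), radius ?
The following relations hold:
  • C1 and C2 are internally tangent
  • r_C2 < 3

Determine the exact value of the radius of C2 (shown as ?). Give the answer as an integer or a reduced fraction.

1

1. [int C1,C2]  r_C2² − 7r_C2 + 6 = 0  ⇒  r_C2 = 1 or 6
2. given r_C2 < 3: keep 1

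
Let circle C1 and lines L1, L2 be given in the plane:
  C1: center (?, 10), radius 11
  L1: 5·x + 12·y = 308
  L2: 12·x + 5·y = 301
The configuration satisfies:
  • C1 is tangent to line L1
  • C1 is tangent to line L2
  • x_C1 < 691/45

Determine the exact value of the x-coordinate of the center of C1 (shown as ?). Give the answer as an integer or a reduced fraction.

1. [C1‖L1]  x_C1² − (376/5)x_C1 + 2979/5 = 0  ⇒  x_C1 = 9 or 331/5
2. [C1‖L2]  x_C1² − (251/6)x_C1 + 591/2 = 0  ⇒  x_C1 = 9 or 197/6

9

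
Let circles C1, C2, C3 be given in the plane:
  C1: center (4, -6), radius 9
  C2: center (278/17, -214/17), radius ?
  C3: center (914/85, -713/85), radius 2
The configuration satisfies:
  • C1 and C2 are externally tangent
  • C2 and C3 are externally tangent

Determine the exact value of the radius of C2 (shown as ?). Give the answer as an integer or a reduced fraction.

1. [ext C1·C2]  r_C2² + 18r_C2 − 115 = 0  ⇒  r_C2 = 5 (r>0 drops 1)
2. [ext C2·C3]  r_C2² + 4r_C2 − 45 = 0  ⇒  r_C2 = 5 (r>0 drops 1)

5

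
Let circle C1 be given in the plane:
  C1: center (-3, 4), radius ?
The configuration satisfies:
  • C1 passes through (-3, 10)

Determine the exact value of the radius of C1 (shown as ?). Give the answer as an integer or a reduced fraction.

1. [C1∋P]  r_C1² − 36 = 0  ⇒  r_C1 = 6 (r>0 drops 1)

6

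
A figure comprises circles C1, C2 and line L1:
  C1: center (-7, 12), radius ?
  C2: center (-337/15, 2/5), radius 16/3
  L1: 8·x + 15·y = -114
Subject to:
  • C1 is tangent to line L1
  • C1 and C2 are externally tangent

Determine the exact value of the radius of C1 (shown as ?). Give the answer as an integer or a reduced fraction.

1. [C1‖L1]  r_C1² − 196 = 0  ⇒  r_C1 = 14 (r>0 drops 1)
2. [ext C1·C2]  r_C1² + (32/3)r_C1 − 1036/3 = 0  ⇒  r_C1 = 14 (r>0 drops 1)

14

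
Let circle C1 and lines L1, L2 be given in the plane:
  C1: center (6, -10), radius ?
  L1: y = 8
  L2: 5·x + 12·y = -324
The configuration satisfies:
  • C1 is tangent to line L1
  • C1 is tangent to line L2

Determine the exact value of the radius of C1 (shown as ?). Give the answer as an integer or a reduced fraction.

1. [C1‖L1]  r_C1² − 324 = 0  ⇒  r_C1 = 18 (r>0 drops 1)
2. [C1‖L2]  r_C1² − 324 = 0  ⇒  r_C1 = 18 (r>0 drops 1)

18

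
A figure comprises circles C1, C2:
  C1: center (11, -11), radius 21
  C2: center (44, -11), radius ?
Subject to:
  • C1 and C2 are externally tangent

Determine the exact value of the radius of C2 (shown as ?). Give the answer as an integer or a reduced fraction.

1. [ext C1·C2]  r_C2² + 42r_C2 − 648 = 0  ⇒  r_C2 = 12 (r>0 drops 1)

12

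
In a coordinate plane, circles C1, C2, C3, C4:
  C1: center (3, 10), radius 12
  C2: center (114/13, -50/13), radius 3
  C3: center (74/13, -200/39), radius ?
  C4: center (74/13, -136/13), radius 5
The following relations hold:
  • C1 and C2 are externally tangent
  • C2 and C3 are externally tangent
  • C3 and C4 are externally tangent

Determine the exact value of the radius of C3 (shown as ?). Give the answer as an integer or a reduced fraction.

1. [ext C2·C3]  r_C3² + 6r_C3 − 19/9 = 0  ⇒  r_C3 = 1/3 (r>0 drops 1)
2. [ext C3·C4]  r_C3² + 10r_C3 − 31/9 = 0  ⇒  r_C3 = 1/3 (r>0 drops 1)

1/3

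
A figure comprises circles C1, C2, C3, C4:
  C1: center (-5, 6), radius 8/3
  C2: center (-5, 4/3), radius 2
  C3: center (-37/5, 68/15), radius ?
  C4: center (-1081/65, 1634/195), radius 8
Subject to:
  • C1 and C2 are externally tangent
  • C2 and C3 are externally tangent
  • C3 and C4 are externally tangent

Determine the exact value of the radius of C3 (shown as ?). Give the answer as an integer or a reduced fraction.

1. [ext C2·C3]  r_C3² + 4r_C3 − 12 = 0  ⇒  r_C3 = 2 (r>0 drops 1)
2. [ext C3·C4]  r_C3² + 16r_C3 − 36 = 0  ⇒  r_C3 = 2 (r>0 drops 1)

2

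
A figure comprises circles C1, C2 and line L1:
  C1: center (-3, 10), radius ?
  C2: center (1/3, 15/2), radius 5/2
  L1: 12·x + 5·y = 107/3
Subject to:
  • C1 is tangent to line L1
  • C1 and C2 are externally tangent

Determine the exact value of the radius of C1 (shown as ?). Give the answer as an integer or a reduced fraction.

5/3

1. [C1‖L1]  r_C1² − 25/9 = 0  ⇒  r_C1 = 5/3 (r>0 drops 1)
2. [ext C1·C2]  r_C1² + 5r_C1 − 100/9 = 0  ⇒  r_C1 = 5/3 (r>0 drops 1)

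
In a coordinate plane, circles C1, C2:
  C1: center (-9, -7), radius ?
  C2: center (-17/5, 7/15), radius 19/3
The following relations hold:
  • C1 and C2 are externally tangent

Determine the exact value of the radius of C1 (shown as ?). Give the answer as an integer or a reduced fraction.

1. [ext C1·C2]  r_C1² + (38/3)r_C1 − 47 = 0  ⇒  r_C1 = 3 (r>0 drops 1)

3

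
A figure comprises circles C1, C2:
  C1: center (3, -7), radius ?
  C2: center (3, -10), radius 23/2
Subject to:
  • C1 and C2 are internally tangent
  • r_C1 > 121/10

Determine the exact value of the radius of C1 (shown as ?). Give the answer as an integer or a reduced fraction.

1. [int C1,C2]  r_C1² − 23r_C1 + 493/4 = 0  ⇒  r_C1 = 17/2 or 29/2
2. given r_C1 > 121/10: keep 29/2

29/2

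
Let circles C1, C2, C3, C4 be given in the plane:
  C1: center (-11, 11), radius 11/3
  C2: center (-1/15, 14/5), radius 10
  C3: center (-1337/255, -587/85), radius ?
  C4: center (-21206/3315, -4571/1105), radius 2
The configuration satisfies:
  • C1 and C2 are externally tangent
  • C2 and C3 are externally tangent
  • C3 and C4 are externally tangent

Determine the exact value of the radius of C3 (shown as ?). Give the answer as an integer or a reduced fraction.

1. [ext C2·C3]  r_C3² + 20r_C3 − 21 = 0  ⇒  r_C3 = 1 (r>0 drops 1)
2. [ext C3·C4]  r_C3² + 4r_C3 − 5 = 0  ⇒  r_C3 = 1 (r>0 drops 1)

1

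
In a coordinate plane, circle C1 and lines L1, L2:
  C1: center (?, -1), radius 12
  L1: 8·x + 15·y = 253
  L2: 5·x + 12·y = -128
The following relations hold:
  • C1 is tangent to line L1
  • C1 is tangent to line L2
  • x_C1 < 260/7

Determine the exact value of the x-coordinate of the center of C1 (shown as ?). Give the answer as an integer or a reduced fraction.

8

1. [C1‖L1]  x_C1² − 67x_C1 + 472 = 0  ⇒  x_C1 = 8 or 59
2. [C1‖L2]  x_C1² + (232/5)x_C1 − 2176/5 = 0  ⇒  x_C1 = -272/5 or 8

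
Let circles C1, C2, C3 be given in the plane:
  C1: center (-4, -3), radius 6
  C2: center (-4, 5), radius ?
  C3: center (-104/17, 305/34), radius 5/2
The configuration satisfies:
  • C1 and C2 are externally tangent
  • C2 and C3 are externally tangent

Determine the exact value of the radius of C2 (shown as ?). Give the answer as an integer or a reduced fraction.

1. [ext C1·C2]  r_C2² + 12r_C2 − 28 = 0  ⇒  r_C2 = 2 (r>0 drops 1)
2. [ext C2·C3]  r_C2² + 5r_C2 − 14 = 0  ⇒  r_C2 = 2 (r>0 drops 1)

2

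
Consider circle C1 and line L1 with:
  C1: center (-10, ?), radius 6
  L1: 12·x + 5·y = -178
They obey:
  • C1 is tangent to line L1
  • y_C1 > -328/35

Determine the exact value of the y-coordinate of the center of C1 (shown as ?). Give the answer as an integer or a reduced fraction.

4

1. [C1‖L1]  y_C1² + (116/5)y_C1 − 544/5 = 0  ⇒  y_C1 = -136/5 or 4
2. given y_C1 > -328/35: keep 4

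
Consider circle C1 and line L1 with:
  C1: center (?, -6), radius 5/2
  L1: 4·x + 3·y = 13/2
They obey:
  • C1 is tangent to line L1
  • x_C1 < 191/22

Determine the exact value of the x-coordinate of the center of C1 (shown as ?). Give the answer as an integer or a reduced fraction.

1. [C1‖L1]  x_C1² − (49/4)x_C1 + 111/4 = 0  ⇒  x_C1 = 3 or 37/4
2. given x_C1 < 191/22: keep 3

3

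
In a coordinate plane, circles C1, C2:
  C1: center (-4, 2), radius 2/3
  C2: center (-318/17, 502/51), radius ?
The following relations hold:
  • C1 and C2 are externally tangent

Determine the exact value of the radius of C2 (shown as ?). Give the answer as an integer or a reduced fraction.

1. [ext C1·C2]  r_C2² + (4/3)r_C2 − 832/3 = 0  ⇒  r_C2 = 16 (r>0 drops 1)

16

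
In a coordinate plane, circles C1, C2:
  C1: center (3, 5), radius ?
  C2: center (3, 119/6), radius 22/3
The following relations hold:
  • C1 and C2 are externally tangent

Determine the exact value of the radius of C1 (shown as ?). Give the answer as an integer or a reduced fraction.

1. [ext C1·C2]  r_C1² + (44/3)r_C1 − 665/4 = 0  ⇒  r_C1 = 15/2 (r>0 drops 1)

15/2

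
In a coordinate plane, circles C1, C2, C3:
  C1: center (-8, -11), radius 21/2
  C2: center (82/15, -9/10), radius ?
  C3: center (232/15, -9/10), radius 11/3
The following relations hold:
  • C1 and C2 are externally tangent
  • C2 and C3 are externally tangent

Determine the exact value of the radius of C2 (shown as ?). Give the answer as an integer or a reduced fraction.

1. [ext C1·C2]  r_C2² + 21r_C2 − 1558/9 = 0  ⇒  r_C2 = 19/3 (r>0 drops 1)
2. [ext C2·C3]  r_C2² + (22/3)r_C2 − 779/9 = 0  ⇒  r_C2 = 19/3 (r>0 drops 1)

19/3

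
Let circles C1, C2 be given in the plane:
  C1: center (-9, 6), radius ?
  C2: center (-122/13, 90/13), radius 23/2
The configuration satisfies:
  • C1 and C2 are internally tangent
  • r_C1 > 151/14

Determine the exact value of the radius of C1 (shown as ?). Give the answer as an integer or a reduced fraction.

1. [int C1,C2]  r_C1² − 23r_C1 + 525/4 = 0  ⇒  r_C1 = 21/2 or 25/2
2. given r_C1 > 151/14: keep 25/2

25/2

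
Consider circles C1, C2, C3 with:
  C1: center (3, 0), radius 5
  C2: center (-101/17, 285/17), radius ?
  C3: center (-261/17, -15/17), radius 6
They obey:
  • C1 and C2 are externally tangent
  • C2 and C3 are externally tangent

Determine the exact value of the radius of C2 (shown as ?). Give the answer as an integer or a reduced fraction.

14

1. [ext C1·C2]  r_C2² + 10r_C2 − 336 = 0  ⇒  r_C2 = 14 (r>0 drops 1)
2. [ext C2·C3]  r_C2² + 12r_C2 − 364 = 0  ⇒  r_C2 = 14 (r>0 drops 1)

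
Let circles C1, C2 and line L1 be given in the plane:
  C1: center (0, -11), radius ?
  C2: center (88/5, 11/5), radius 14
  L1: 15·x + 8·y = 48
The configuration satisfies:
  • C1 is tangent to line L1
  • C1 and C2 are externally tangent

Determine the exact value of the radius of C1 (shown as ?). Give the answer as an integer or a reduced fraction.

8

1. [C1‖L1]  r_C1² − 64 = 0  ⇒  r_C1 = 8 (r>0 drops 1)
2. [ext C1·C2]  r_C1² + 28r_C1 − 288 = 0  ⇒  r_C1 = 8 (r>0 drops 1)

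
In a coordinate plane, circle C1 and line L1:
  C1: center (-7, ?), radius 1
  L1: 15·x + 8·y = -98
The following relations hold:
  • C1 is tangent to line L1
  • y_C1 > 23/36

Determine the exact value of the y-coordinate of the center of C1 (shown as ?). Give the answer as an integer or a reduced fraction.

3

1. [C1‖L1]  y_C1² − (7/4)y_C1 − 15/4 = 0  ⇒  y_C1 = -5/4 or 3
2. given y_C1 > 23/36: keep 3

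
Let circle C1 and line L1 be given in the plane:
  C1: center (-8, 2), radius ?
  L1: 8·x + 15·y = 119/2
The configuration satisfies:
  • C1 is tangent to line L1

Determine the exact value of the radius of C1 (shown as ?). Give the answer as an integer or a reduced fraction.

1. [C1‖L1]  r_C1² − 121/4 = 0  ⇒  r_C1 = 11/2 (r>0 drops 1)

11/2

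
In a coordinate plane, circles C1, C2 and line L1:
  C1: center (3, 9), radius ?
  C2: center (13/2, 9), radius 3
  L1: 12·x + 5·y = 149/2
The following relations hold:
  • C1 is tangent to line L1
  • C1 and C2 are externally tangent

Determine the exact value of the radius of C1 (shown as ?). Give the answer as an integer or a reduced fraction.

1. [C1‖L1]  r_C1² − 1/4 = 0  ⇒  r_C1 = 1/2 (r>0 drops 1)
2. [ext C1·C2]  r_C1² + 6r_C1 − 13/4 = 0  ⇒  r_C1 = 1/2 (r>0 drops 1)

1/2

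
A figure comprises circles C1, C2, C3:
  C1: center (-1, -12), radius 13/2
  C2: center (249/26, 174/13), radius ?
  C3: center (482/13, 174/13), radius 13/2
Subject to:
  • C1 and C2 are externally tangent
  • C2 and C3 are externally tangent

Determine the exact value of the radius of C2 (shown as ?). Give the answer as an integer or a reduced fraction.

1. [ext C1·C2]  r_C2² + 13r_C2 − 714 = 0  ⇒  r_C2 = 21 (r>0 drops 1)
2. [ext C2·C3]  r_C2² + 13r_C2 − 714 = 0  ⇒  r_C2 = 21 (r>0 drops 1)

21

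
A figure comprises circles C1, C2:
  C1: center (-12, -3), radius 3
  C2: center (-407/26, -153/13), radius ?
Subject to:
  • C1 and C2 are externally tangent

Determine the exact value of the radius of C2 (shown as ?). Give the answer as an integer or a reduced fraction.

1. [ext C1·C2]  r_C2² + 6r_C2 − 325/4 = 0  ⇒  r_C2 = 13/2 (r>0 drops 1)

13/2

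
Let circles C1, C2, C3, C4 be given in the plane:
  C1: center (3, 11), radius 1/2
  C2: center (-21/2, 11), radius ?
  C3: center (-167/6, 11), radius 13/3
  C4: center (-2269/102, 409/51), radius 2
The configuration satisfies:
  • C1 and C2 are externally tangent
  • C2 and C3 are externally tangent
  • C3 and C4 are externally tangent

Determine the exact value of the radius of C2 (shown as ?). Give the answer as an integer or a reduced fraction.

1. [ext C1·C2]  r_C2² + 1r_C2 − 182 = 0  ⇒  r_C2 = 13 (r>0 drops 1)
2. [ext C2·C3]  r_C2² + (26/3)r_C2 − 845/3 = 0  ⇒  r_C2 = 13 (r>0 drops 1)

13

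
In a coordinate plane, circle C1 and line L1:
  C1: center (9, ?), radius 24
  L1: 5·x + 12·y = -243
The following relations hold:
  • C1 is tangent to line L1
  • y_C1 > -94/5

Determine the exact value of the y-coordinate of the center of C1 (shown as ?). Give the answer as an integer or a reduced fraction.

2

1. [C1‖L1]  y_C1² + 48y_C1 − 100 = 0  ⇒  y_C1 = -50 or 2
2. given y_C1 > -94/5: keep 2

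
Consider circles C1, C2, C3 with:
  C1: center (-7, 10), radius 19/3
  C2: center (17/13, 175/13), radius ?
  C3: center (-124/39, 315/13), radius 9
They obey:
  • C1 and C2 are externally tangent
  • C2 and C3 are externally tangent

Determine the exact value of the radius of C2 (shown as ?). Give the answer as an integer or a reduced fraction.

8/3

1. [ext C1·C2]  r_C2² + (38/3)r_C2 − 368/9 = 0  ⇒  r_C2 = 8/3 (r>0 drops 1)
2. [ext C2·C3]  r_C2² + 18r_C2 − 496/9 = 0  ⇒  r_C2 = 8/3 (r>0 drops 1)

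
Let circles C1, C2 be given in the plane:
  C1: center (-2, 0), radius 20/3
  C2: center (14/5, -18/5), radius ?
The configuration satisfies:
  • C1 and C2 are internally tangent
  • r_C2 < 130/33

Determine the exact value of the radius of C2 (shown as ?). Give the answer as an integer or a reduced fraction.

2/3

1. [int C1,C2]  r_C2² − (40/3)r_C2 + 76/9 = 0  ⇒  r_C2 = 2/3 or 38/3
2. given r_C2 < 130/33: keep 2/3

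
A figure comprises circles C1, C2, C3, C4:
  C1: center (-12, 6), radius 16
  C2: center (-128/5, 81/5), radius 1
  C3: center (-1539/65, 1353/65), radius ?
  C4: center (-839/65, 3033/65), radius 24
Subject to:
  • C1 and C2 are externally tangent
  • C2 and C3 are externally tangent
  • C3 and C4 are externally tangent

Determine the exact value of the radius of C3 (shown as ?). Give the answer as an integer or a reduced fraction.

4

1. [ext C2·C3]  r_C3² + 2r_C3 − 24 = 0  ⇒  r_C3 = 4 (r>0 drops 1)
2. [ext C3·C4]  r_C3² + 48r_C3 − 208 = 0  ⇒  r_C3 = 4 (r>0 drops 1)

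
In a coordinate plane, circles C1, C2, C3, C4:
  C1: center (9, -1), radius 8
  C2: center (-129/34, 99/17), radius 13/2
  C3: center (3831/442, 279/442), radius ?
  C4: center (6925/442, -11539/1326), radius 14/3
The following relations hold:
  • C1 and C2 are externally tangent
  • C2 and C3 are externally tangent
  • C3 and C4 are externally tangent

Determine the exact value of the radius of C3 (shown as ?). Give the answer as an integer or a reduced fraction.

7

1. [ext C2·C3]  r_C3² + 13r_C3 − 140 = 0  ⇒  r_C3 = 7 (r>0 drops 1)
2. [ext C3·C4]  r_C3² + (28/3)r_C3 − 343/3 = 0  ⇒  r_C3 = 7 (r>0 drops 1)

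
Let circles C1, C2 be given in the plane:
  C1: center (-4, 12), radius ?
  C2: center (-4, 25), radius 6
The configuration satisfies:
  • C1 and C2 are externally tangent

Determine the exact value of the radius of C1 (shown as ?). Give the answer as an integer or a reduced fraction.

1. [ext C1·C2]  r_C1² + 12r_C1 − 133 = 0  ⇒  r_C1 = 7 (r>0 drops 1)

7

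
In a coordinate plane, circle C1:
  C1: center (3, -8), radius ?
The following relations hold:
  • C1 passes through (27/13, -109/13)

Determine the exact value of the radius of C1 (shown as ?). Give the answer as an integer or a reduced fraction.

1. [C1∋P]  r_C1² − 1 = 0  ⇒  r_C1 = 1 (r>0 drops 1)

1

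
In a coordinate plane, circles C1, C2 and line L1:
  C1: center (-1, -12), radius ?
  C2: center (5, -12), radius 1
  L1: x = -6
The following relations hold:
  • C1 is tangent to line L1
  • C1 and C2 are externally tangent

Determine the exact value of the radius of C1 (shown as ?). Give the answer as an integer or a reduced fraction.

1. [C1‖L1]  r_C1² − 25 = 0  ⇒  r_C1 = 5 (r>0 drops 1)
2. [ext C1·C2]  r_C1² + 2r_C1 − 35 = 0  ⇒  r_C1 = 5 (r>0 drops 1)

5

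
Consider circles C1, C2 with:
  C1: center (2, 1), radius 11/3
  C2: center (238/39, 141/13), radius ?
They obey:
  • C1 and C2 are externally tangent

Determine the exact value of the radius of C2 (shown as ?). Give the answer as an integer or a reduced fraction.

1. [ext C1·C2]  r_C2² + (22/3)r_C2 − 301/3 = 0  ⇒  r_C2 = 7 (r>0 drops 1)

7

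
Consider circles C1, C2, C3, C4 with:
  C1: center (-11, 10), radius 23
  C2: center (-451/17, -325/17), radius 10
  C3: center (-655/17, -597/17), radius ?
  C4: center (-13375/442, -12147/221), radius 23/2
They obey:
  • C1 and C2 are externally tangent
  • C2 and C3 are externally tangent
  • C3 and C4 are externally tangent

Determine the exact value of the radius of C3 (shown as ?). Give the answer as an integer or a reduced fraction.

10

1. [ext C2·C3]  r_C3² + 20r_C3 − 300 = 0  ⇒  r_C3 = 10 (r>0 drops 1)
2. [ext C3·C4]  r_C3² + 23r_C3 − 330 = 0  ⇒  r_C3 = 10 (r>0 drops 1)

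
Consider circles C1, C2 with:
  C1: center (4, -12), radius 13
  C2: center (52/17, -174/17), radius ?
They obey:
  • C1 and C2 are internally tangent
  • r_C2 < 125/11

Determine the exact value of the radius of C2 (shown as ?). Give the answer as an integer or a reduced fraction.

11

1. [int C1,C2]  r_C2² − 26r_C2 + 165 = 0  ⇒  r_C2 = 11 or 15
2. given r_C2 < 125/11: keep 11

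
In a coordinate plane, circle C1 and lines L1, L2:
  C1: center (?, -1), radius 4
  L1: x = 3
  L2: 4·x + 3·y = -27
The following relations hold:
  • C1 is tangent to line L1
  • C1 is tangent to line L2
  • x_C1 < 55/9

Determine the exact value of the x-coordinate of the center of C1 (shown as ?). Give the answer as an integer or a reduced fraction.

1. [C1‖L1]  x_C1² − 6x_C1 − 7 = 0  ⇒  x_C1 = -1 or 7
2. [C1‖L2]  x_C1² + 12x_C1 + 11 = 0  ⇒  x_C1 = -11 or -1

-1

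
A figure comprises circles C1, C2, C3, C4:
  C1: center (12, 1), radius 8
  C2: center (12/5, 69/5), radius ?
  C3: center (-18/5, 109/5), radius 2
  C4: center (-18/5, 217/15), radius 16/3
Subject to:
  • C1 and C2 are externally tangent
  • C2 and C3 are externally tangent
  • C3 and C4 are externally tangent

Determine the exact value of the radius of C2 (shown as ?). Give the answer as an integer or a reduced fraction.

8

1. [ext C1·C2]  r_C2² + 16r_C2 − 192 = 0  ⇒  r_C2 = 8 (r>0 drops 1)
2. [ext C2·C3]  r_C2² + 4r_C2 − 96 = 0  ⇒  r_C2 = 8 (r>0 drops 1)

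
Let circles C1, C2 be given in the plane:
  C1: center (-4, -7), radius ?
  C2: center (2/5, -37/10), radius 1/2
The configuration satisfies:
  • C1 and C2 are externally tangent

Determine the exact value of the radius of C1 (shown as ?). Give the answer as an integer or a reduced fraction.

5

1. [ext C1·C2]  r_C1² + 1r_C1 − 30 = 0  ⇒  r_C1 = 5 (r>0 drops 1)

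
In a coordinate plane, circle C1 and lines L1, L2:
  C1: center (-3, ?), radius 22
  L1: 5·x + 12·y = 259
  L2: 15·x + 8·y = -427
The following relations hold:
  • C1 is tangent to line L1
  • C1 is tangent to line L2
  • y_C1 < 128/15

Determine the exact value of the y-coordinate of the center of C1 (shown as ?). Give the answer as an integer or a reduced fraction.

1. [C1‖L1]  y_C1² − (137/3)y_C1 − 140/3 = 0  ⇒  y_C1 = -1 or 140/3
2. [C1‖L2]  y_C1² + (191/2)y_C1 + 189/2 = 0  ⇒  y_C1 = -189/2 or -1

-1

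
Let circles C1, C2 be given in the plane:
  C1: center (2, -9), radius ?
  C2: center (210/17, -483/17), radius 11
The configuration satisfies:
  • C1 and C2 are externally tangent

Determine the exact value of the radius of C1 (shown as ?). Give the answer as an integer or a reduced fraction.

1. [ext C1·C2]  r_C1² + 22r_C1 − 363 = 0  ⇒  r_C1 = 11 (r>0 drops 1)

11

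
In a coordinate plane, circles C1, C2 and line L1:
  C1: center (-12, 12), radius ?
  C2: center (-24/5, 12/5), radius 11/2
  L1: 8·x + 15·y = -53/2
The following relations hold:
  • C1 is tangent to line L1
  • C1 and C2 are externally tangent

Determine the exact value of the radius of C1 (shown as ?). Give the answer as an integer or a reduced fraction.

13/2

1. [C1‖L1]  r_C1² − 169/4 = 0  ⇒  r_C1 = 13/2 (r>0 drops 1)
2. [ext C1·C2]  r_C1² + 11r_C1 − 455/4 = 0  ⇒  r_C1 = 13/2 (r>0 drops 1)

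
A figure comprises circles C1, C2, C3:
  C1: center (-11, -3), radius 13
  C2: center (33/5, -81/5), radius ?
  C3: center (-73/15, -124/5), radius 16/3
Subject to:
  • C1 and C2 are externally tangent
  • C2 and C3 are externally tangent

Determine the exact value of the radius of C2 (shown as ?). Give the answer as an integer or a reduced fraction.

9

1. [ext C1·C2]  r_C2² + 26r_C2 − 315 = 0  ⇒  r_C2 = 9 (r>0 drops 1)
2. [ext C2·C3]  r_C2² + (32/3)r_C2 − 177 = 0  ⇒  r_C2 = 9 (r>0 drops 1)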